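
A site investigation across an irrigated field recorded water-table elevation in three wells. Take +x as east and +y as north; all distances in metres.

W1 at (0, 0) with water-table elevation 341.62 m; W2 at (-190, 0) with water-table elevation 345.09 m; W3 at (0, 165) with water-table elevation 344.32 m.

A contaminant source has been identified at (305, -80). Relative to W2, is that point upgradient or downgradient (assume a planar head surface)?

downgradient

∂h/∂x = (345.09 − 341.62) / (-190 − 0) = -0.01826
∂h/∂y = (344.32 − 341.62) / (165 − 0) = +0.01636
Head at (305, -80) = 341.62 + (-0.01826)·(305) + (+0.01636)·(-80) = 334.74 m.
That is lower than the 345.09 m at W2, so the point is downgradient.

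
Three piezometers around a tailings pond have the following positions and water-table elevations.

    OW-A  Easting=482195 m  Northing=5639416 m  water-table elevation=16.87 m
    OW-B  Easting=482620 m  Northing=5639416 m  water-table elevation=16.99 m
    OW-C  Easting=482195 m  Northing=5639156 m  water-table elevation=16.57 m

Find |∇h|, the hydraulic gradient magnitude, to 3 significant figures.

0.00119

∂h/∂x = (16.99 − 16.87) / (482620 − 482195) = +0.0002824
∂h/∂y = (16.57 − 16.87) / (5639156 − 5639416) = +0.001154
|∇h| = √(0.0002824² + 0.001154²) = 0.001188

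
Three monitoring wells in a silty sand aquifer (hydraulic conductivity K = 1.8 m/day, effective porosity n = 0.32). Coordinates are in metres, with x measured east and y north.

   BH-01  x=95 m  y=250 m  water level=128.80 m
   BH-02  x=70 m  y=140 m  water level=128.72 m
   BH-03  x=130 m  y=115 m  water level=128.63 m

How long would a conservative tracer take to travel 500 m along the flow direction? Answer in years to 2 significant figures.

170 years

Differences from BH-01: to BH-02 (Δx, Δy, Δh) = (-25, -110, -0.08); to BH-03 = (35, -135, -0.17).
Determinant of the coordinate differences = (-25)·(-135) − 35·(-110) = 7225.
∂h/∂x = [(-0.08)·(-135) − (-0.17)·(-110)] / 7225 = -0.001093
∂h/∂y = [(-25)·(-0.17) − 35·(-0.08)] / 7225 = +0.0009758
|∇h| = √(-0.001093² + 0.0009758²) = 0.001465
Seepage velocity v = K·i/n = 1.8 × 0.001465 / 0.32 = 0.008241 m/day.
t = 500 / 0.008241 = 6.067e+04 days = 166 years.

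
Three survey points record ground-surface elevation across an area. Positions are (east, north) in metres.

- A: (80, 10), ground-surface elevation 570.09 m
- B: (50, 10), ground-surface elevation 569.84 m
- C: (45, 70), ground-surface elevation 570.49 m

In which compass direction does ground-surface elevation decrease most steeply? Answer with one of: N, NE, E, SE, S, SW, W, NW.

With z = a·x + b·y + c and A as origin, the differences give:
  (-30)·a + 0·b = -0.25
  (-35)·a + 60·b = +0.40
Eliminate b (×60 and ×0, subtract): -1800·a = -15.000 → a = ∂z/∂x = +0.008333
Back-substitute: b = ∂z/∂y = +0.01153.
Steepest decrease is along −∇f = (-0.008333 E, -0.01153 N) → southwest.

SW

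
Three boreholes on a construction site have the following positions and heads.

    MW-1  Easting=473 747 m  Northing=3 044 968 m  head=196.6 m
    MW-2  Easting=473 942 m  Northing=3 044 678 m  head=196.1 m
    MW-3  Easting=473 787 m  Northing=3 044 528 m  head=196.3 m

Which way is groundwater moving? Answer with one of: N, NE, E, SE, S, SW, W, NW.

E

Taking MW-1 as reference: MW-2−MW-1 = (195, -290, -0.5); MW-3−MW-1 = (40, -440, -0.3).
Solve a·Δx + b·Δy = Δh: det = 195·(-440) − 40·(-290) = -74200.
∂h/∂x = [(-0.5)·(-440) − (-0.3)·(-290)] / -74200 = -0.001792
∂h/∂y = [195·(-0.3) − 40·(-0.5)] / -74200 = +0.0005189
Flow = −∇h = (+0.001792 east, -0.0005189 north), which points east.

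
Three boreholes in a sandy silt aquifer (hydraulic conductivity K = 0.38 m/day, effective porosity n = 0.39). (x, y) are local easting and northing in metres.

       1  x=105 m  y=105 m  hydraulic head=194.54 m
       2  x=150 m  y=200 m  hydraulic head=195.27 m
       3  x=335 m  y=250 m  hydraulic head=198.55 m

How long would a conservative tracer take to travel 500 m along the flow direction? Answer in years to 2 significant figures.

Taking 1 as reference: 2−1 = (45, 95, +0.73); 3−1 = (230, 145, +4.01).
Determinant of the coordinate differences = 45·145 − 230·95 = -15325.
∂h/∂x = [(+0.73)·145 − (+4.01)·95] / -15325 = +0.01795
∂h/∂y = [45·(+4.01) − 230·(+0.73)] / -15325 = -0.0008189
|∇h| = √(0.01795² + -0.0008189²) = 0.01797
Seepage velocity v = K·i/n = 0.38 × 0.01797 / 0.39 = 0.01751 m/day.
t = 500 / 0.01751 = 2.856e+04 days = 78.2 years.

78 years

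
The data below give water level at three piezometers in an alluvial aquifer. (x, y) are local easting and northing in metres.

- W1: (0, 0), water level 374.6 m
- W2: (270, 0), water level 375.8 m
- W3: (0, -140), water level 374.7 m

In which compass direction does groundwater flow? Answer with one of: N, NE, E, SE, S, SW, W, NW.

W

∂h/∂x = (375.8 − 374.6) / (270 − 0) = +0.004444
∂h/∂y = (374.7 − 374.6) / (-140 − 0) = -0.0007143
Flow = −∇h = (-0.004444 east, +0.0007143 north), which points west.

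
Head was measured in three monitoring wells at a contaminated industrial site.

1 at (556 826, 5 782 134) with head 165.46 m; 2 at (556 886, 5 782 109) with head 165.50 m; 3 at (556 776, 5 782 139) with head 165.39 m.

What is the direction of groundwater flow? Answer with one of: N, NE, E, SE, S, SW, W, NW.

SW

Three-point gradient (reference 1): Δ to 2 = (60, -25, +0.04), Δ to 3 = (-50, 5, -0.07).
∂h/∂x = +0.001632, ∂h/∂y = +0.002316 (det = -950).
Flow = −∇h = (-0.001632 east, -0.002316 north), which points southwest.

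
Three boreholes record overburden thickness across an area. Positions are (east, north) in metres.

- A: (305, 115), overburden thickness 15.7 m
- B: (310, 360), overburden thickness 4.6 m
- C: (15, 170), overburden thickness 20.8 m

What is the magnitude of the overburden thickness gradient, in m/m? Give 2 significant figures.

Differences from A: to B (Δx, Δy, Δh) = (5, 245, -11.1); to C = (-290, 55, +5.1).
Solve a·Δx + b·Δy = Δd: det = 5·55 − (-290)·245 = 71325.
∂d/∂x = [(-11.1)·55 − (+5.1)·245] / 71325 = -0.02608
∂d/∂y = [5·(+5.1) − (-290)·(-11.1)] / 71325 = -0.04477
|∇f| = √(-0.02608² + -0.04477²) = 0.05181 m/m

0.052 m/m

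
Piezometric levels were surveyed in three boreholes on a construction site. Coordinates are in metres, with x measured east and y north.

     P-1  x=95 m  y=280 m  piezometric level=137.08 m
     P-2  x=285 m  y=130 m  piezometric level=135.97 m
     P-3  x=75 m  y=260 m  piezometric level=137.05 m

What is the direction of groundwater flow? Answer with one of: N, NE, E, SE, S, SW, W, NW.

SE

With h = a·x + b·y + c and P-1 as origin, the differences give:
  190·a + (-150)·b = -1.11
  (-20)·a + (-20)·b = -0.03
Eliminate b (×(-20) and ×(-150), subtract): -6800·a = 17.700 → a = ∂h/∂x = -0.002603
Back-substitute: b = ∂h/∂y = +0.004103.
Flow = −∇h = (+0.002603 east, -0.004103 north), which points southeast.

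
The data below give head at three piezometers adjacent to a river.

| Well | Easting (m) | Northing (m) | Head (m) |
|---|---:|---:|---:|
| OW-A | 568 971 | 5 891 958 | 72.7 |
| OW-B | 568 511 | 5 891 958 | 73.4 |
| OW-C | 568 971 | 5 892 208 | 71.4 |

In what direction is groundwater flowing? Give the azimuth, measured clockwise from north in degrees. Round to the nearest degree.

∂h/∂x = (73.4 − 72.7) / (568511 − 568971) = -0.001522
∂h/∂y = (71.4 − 72.7) / (5892208 − 5891958) = -0.005200
Flow direction (−∇h) has components (+0.001522 E, +0.005200 N).
Azimuth = atan2(E, N) = atan2(+0.001522, +0.005200) = 16.3° ≈ 016°.

016°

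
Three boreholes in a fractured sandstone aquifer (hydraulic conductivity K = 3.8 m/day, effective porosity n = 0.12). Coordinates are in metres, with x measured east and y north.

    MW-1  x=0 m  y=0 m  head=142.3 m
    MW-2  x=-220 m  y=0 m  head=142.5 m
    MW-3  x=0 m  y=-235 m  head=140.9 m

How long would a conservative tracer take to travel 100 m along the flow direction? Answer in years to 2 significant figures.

∂h/∂x = (142.5 − 142.3) / (-220 − 0) = -0.0009091
∂h/∂y = (140.9 − 142.3) / (-235 − 0) = +0.005957
|∇h| = √(-0.0009091² + 0.005957²) = 0.006026
Seepage velocity v = K·i/n = 3.8 × 0.006026 / 0.12 = 0.1908 m/day.
t = 100 / 0.1908 = 524.1 days = 1.43 years.

1.4 years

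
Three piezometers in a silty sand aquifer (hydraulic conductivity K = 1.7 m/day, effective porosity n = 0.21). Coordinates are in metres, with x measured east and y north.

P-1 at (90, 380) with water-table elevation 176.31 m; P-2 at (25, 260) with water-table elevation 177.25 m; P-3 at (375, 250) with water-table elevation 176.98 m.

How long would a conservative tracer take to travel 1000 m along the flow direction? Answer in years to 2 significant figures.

46 years

Taking P-1 as reference: P-2−P-1 = (-65, -120, +0.94); P-3−P-1 = (285, -130, +0.67).
Solve a·Δx + b·Δy = Δh: det = (-65)·(-130) − 285·(-120) = 42650.
∂h/∂x = [(+0.94)·(-130) − (+0.67)·(-120)] / 42650 = -0.0009801
∂h/∂y = [(-65)·(+0.67) − 285·(+0.94)] / 42650 = -0.007302
|∇h| = √(-0.0009801² + -0.007302²) = 0.007367
Seepage velocity v = K·i/n = 1.7 × 0.007367 / 0.21 = 0.05964 m/day.
t = 1000 / 0.05964 = 1.677e+04 days = 45.9 years.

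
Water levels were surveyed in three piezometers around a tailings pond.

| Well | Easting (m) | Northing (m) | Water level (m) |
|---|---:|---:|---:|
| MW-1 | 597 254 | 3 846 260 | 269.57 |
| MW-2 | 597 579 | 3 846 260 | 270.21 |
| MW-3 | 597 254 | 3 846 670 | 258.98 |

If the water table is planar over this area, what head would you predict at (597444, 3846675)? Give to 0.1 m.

∂h/∂x = (270.21 − 269.57) / (597579 − 597254) = +0.001969
∂h/∂y = (258.98 − 269.57) / (3846670 − 3846260) = -0.02583
h(597444, 3846675) = 269.57 + (+0.001969)·(190) + (-0.02583)·(415) = 269.57 +0.374 -10.719 = 259.225 m.

259.2 m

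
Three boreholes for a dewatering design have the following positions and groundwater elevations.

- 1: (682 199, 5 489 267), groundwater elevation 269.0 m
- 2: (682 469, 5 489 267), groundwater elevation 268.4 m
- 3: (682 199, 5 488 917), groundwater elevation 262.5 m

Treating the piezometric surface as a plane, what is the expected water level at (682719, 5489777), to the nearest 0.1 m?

277.3 m

∂h/∂x = (268.4 − 269.0) / (682469 − 682199) = -0.002222
∂h/∂y = (262.5 − 269.0) / (5488917 − 5489267) = +0.01857
h(682719, 5489777) = 269.0 + (-0.002222)·(520) + (+0.01857)·(510) = 269.0 -1.156 +9.471 = 277.316 m.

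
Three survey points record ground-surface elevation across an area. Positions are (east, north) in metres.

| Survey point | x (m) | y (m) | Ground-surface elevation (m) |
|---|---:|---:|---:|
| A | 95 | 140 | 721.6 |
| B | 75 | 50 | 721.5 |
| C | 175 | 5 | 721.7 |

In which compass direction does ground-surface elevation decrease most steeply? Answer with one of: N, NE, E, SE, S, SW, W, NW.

W

Three-point gradient (reference A): Δ to B = (-20, -90, -0.1), Δ to C = (80, -135, +0.1).
∂z/∂x = +0.002273, ∂z/∂y = +0.0006061 (det = 9900).
Steepest decrease is along −∇f = (-0.002273 E, -0.0006061 N) → west.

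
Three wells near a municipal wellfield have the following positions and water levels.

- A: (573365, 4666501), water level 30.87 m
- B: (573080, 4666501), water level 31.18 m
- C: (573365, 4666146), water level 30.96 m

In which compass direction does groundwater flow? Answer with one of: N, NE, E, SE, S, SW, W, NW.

∂h/∂x = (31.18 − 30.87) / (573080 − 573365) = -0.001088
∂h/∂y = (30.96 − 30.87) / (4666146 − 4666501) = -0.0002535
Flow = −∇h = (+0.001088 east, +0.0002535 north), which points east.

E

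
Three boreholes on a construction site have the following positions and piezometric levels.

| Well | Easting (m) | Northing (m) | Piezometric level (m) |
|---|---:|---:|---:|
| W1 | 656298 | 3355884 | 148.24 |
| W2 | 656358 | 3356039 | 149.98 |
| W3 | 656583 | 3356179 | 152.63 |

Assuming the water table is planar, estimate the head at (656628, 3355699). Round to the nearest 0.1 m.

148.7 m

Taking W1 as reference: W2−W1 = (60, 155, +1.74); W3−W1 = (285, 295, +4.39).
Determinant of the coordinate differences = 60·295 − 285·155 = -26475.
∂h/∂x = [(+1.74)·295 − (+4.39)·155] / -26475 = +0.006314
∂h/∂y = [60·(+4.39) − 285·(+1.74)] / -26475 = +0.008782
h(656628, 3355699) = 148.24 + (+0.006314)·(330) + (+0.008782)·(-185) = 148.24 +2.083 -1.625 = 148.699 m.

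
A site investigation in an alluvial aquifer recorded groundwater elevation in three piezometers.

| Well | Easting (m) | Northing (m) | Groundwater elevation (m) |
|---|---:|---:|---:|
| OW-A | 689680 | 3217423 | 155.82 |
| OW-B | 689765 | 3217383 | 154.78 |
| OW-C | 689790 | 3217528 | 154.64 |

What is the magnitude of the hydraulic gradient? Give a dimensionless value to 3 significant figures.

With h = a·x + b·y + c and OW-A as origin, the differences give:
  85·a + (-40)·b = -1.04
  110·a + 105·b = -1.18
Eliminate b (×105 and ×(-40), subtract): 13325·a = -156.400 → a = ∂h/∂x = -0.01174
Back-substitute: b = ∂h/∂y = +0.001058.
|∇h| = √(-0.01174² + 0.001058²) = 0.01179

0.0118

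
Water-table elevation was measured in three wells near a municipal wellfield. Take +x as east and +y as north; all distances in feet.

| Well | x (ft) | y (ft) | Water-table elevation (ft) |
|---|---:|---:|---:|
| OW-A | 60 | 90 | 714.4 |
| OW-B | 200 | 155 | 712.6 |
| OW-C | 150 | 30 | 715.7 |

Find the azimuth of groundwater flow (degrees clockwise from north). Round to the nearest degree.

004°

Taking OW-A as reference: OW-B−OW-A = (140, 65, -1.8); OW-C−OW-A = (90, -60, +1.3).
Solve a·Δx + b·Δy = Δh: det = 140·(-60) − 90·65 = -14250.
∂h/∂x = [(-1.8)·(-60) − (+1.3)·65] / -14250 = -0.001649
∂h/∂y = [140·(+1.3) − 90·(-1.8)] / -14250 = -0.02414
Flow direction (−∇h) has components (+0.001649 E, +0.02414 N).
Azimuth = atan2(E, N) = atan2(+0.001649, +0.02414) = 3.9° ≈ 004°.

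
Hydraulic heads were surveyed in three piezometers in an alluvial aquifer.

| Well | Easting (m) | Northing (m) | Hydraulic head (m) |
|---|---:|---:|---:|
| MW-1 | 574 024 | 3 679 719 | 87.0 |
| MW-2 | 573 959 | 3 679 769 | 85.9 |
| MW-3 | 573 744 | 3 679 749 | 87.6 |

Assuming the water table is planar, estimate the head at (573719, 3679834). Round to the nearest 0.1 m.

Differences from MW-1: to MW-2 (Δx, Δy, Δh) = (-65, 50, -1.1); to MW-3 = (-280, 30, +0.6).
Solve a·Δx + b·Δy = Δh: det = (-65)·30 − (-280)·50 = 12050.
∂h/∂x = [(-1.1)·30 − (+0.6)·50] / 12050 = -0.005228
∂h/∂y = [(-65)·(+0.6) − (-280)·(-1.1)] / 12050 = -0.02880
h(573719, 3679834) = 87.0 + (-0.005228)·(-305) + (-0.02880)·(115) = 87.0 +1.595 -3.312 = 85.283 m.

85.3 m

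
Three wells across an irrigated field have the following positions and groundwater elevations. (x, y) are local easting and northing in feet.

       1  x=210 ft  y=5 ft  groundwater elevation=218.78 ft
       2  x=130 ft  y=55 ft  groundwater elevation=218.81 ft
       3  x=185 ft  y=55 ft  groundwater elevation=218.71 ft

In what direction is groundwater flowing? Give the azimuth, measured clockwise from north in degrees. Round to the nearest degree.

038°

Differences from 1: to 2 (Δx, Δy, Δh) = (-80, 50, +0.03); to 3 = (-25, 50, -0.07).
Determinant of the coordinate differences = (-80)·50 − (-25)·50 = -2750.
∂h/∂x = [(+0.03)·50 − (-0.07)·50] / -2750 = -0.001818
∂h/∂y = [(-80)·(-0.07) − (-25)·(+0.03)] / -2750 = -0.002309
Flow direction (−∇h) has components (+0.001818 E, +0.002309 N).
Azimuth = atan2(E, N) = atan2(+0.001818, +0.002309) = 38.2° ≈ 038°.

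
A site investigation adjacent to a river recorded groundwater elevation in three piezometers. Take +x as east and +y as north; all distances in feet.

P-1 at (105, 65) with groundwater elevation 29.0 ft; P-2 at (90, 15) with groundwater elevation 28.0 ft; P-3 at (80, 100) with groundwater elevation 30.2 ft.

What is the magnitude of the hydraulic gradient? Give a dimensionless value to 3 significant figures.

Taking P-1 as reference: P-2−P-1 = (-15, -50, -1.0); P-3−P-1 = (-25, 35, +1.2).
Solve a·Δx + b·Δy = Δh: det = (-15)·35 − (-25)·(-50) = -1775.
∂h/∂x = [(-1.0)·35 − (+1.2)·(-50)] / -1775 = -0.01408
∂h/∂y = [(-15)·(+1.2) − (-25)·(-1.0)] / -1775 = +0.02423
|∇h| = √(-0.01408² + 0.02423²) = 0.02802

0.0280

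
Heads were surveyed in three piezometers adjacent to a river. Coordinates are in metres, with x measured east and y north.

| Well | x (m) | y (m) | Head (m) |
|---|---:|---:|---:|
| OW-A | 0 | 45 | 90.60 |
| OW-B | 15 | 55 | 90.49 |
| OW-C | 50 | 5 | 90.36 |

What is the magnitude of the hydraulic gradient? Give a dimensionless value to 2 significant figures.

0.0064

Differences from OW-A: to OW-B (Δx, Δy, Δh) = (15, 10, -0.11); to OW-C = (50, -40, -0.24).
Determinant of the coordinate differences = 15·(-40) − 50·10 = -1100.
∂h/∂x = [(-0.11)·(-40) − (-0.24)·10] / -1100 = -0.006182
∂h/∂y = [15·(-0.24) − 50·(-0.11)] / -1100 = -0.001727
|∇h| = √(-0.006182² + -0.001727²) = 0.006419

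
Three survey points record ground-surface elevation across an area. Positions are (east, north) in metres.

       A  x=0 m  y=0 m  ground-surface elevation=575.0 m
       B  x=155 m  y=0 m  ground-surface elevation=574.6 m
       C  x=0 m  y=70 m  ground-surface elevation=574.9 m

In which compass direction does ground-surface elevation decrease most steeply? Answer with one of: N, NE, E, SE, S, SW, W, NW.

∂z/∂x = (574.6 − 575.0) / (155 − 0) = -0.002581
∂z/∂y = (574.9 − 575.0) / (70 − 0) = -0.001429
Steepest decrease is along −∇f = (+0.002581 E, +0.001429 N) → northeast.

NE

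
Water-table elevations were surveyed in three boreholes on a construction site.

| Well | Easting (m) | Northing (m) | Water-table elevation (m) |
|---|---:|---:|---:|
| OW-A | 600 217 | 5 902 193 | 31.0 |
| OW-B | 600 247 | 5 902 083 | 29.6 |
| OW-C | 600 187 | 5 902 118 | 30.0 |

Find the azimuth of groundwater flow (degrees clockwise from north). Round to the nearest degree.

Differences from OW-A: to OW-B (Δx, Δy, Δh) = (30, -110, -1.4); to OW-C = (-30, -75, -1.0).
Solve a·Δx + b·Δy = Δh: det = 30·(-75) − (-30)·(-110) = -5550.
∂h/∂x = [(-1.4)·(-75) − (-1.0)·(-110)] / -5550 = +0.0009009
∂h/∂y = [30·(-1.0) − (-30)·(-1.4)] / -5550 = +0.01297
Flow direction (−∇h) has components (-0.0009009 E, -0.01297 N).
Azimuth = atan2(E, N) = atan2(-0.0009009, -0.01297) = 184.0° ≈ 184°.

184°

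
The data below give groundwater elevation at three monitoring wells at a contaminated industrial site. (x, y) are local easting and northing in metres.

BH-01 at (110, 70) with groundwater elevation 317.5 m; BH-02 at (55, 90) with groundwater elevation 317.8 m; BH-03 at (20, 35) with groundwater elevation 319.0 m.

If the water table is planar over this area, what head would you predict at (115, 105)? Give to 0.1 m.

Differences from BH-01: to BH-02 (Δx, Δy, Δh) = (-55, 20, +0.3); to BH-03 = (-90, -35, +1.5).
Determinant of the coordinate differences = (-55)·(-35) − (-90)·20 = 3725.
∂h/∂x = [(+0.3)·(-35) − (+1.5)·20] / 3725 = -0.01087
∂h/∂y = [(-55)·(+1.5) − (-90)·(+0.3)] / 3725 = -0.01490
h(115, 105) = 317.5 + (-0.01087)·(5) + (-0.01490)·(35) = 317.5 -0.054 -0.521 = 316.924 m.

316.9 m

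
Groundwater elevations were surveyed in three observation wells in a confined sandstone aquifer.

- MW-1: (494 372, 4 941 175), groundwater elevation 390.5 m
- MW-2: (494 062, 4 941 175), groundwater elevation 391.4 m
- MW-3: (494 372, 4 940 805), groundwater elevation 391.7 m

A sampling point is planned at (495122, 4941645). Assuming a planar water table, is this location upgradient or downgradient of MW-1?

∂h/∂x = (391.4 − 390.5) / (494062 − 494372) = -0.002903
∂h/∂y = (391.7 − 390.5) / (4940805 − 4941175) = -0.003243
Head at (495122, 4941645) = 390.5 + (-0.002903)·(750) + (-0.003243)·(470) = 386.80 m.
That is lower than the 390.5 m at MW-1, so the point is downgradient.

downgradient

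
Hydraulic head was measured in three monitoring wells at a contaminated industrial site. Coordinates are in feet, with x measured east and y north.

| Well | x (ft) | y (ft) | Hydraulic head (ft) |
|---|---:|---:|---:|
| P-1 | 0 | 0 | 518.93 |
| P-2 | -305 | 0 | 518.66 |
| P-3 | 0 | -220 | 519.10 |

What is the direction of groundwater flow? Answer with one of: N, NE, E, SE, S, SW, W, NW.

∂h/∂x = (518.66 − 518.93) / (-305 − 0) = +0.0008852
∂h/∂y = (519.10 − 518.93) / (-220 − 0) = -0.0007727
Flow = −∇h = (-0.0008852 east, +0.0007727 north), which points northwest.

NW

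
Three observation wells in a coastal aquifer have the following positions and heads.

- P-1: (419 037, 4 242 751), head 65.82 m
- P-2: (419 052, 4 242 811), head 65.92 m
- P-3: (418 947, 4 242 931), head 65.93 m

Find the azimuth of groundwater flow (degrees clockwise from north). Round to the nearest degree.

Differences from P-1: to P-2 (Δx, Δy, Δh) = (15, 60, +0.10); to P-3 = (-90, 180, +0.11).
Determinant of the coordinate differences = 15·180 − (-90)·60 = 8100.
∂h/∂x = [(+0.10)·180 − (+0.11)·60] / 8100 = +0.001407
∂h/∂y = [15·(+0.11) − (-90)·(+0.10)] / 8100 = +0.001315
Flow direction (−∇h) has components (-0.001407 E, -0.001315 N).
Azimuth = atan2(E, N) = atan2(-0.001407, -0.001315) = 226.9° ≈ 227°.

227°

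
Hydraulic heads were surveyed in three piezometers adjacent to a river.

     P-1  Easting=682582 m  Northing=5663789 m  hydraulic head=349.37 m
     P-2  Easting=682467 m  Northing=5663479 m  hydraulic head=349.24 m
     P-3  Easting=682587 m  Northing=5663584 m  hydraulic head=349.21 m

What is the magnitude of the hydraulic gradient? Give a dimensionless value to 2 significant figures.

Taking P-1 as reference: P-2−P-1 = (-115, -310, -0.13); P-3−P-1 = (5, -205, -0.16).
Solve a·Δx + b·Δy = Δh: det = (-115)·(-205) − 5·(-310) = 25125.
∂h/∂x = [(-0.13)·(-205) − (-0.16)·(-310)] / 25125 = -0.0009134
∂h/∂y = [(-115)·(-0.16) − 5·(-0.13)] / 25125 = +0.0007582
|∇h| = √(-0.0009134² + 0.0007582²) = 0.001187

0.0012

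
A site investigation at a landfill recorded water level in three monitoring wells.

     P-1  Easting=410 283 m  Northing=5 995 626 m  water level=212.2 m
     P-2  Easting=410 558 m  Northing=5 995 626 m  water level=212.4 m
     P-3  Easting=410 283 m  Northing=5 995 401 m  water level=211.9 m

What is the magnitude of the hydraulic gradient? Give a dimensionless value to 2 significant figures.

0.0015

∂h/∂x = (212.4 − 212.2) / (410558 − 410283) = +0.0007273
∂h/∂y = (211.9 − 212.2) / (5995401 − 5995626) = +0.001333
|∇h| = √(0.0007273² + 0.001333²) = 0.001519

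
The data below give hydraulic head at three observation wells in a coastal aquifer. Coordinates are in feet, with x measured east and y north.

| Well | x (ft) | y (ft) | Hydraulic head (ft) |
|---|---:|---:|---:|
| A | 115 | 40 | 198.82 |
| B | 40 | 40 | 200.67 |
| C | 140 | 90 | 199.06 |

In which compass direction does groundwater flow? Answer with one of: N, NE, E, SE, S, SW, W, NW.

SE

Taking A as reference: B−A = (-75, 0, +1.85); C−A = (25, 50, +0.24).
Determinant of the coordinate differences = (-75)·50 − 25·0 = -3750.
∂h/∂x = [(+1.85)·50 − (+0.24)·0] / -3750 = -0.02467
∂h/∂y = [(-75)·(+0.24) − 25·(+1.85)] / -3750 = +0.01713
Flow = −∇h = (+0.02467 east, -0.01713 north), which points southeast.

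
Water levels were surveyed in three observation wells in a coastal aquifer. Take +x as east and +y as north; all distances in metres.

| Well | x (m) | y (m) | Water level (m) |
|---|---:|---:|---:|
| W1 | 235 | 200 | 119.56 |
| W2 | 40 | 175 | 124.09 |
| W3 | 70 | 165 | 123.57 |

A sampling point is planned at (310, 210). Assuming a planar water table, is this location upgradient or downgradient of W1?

With h = a·x + b·y + c and W1 as origin, the differences give:
  (-195)·a + (-25)·b = +4.53
  (-165)·a + (-35)·b = +4.01
Eliminate b (×(-35) and ×(-25), subtract): 2700·a = -58.300 → a = ∂h/∂x = -0.02159
Back-substitute: b = ∂h/∂y = -0.01278.
Head at (310, 210) = 119.56 + (-0.02159)·(75) + (-0.01278)·(10) = 117.81 m.
That is lower than the 119.56 m at W1, so the point is downgradient.

downgradient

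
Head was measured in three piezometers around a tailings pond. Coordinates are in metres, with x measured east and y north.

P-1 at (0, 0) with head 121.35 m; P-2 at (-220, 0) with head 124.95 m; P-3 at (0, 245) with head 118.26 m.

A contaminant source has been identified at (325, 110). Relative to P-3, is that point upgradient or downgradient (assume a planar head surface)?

downgradient

∂h/∂x = (124.95 − 121.35) / (-220 − 0) = -0.01636
∂h/∂y = (118.26 − 121.35) / (245 − 0) = -0.01261
Head at (325, 110) = 121.35 + (-0.01636)·(325) + (-0.01261)·(110) = 114.64 m.
That is lower than the 118.26 m at P-3, so the point is downgradient.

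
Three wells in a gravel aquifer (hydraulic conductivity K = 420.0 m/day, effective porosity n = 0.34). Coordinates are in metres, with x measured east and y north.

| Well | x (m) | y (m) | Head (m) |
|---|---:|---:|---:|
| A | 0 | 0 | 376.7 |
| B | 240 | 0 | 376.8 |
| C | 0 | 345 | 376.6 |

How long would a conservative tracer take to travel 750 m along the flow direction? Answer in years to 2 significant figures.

∂h/∂x = (376.8 − 376.7) / (240 − 0) = +0.0004167
∂h/∂y = (376.6 − 376.7) / (345 − 0) = -0.0002899
|∇h| = √(0.0004167² + -0.0002899²) = 0.0005076
Seepage velocity v = K·i/n = 420.0 × 0.0005076 / 0.34 = 0.627 m/day.
t = 750 / 0.627 = 1196 days = 3.27 years.

3.3 years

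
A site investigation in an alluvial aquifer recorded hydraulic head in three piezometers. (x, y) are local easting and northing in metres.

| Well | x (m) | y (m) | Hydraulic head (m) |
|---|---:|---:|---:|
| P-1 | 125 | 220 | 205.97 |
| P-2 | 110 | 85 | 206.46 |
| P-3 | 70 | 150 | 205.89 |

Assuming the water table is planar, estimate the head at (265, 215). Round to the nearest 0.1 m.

207.0 m

Taking P-1 as reference: P-2−P-1 = (-15, -135, +0.49); P-3−P-1 = (-55, -70, -0.08).
Determinant of the coordinate differences = (-15)·(-70) − (-55)·(-135) = -6375.
∂h/∂x = [(+0.49)·(-70) − (-0.08)·(-135)] / -6375 = +0.007075
∂h/∂y = [(-15)·(-0.08) − (-55)·(+0.49)] / -6375 = -0.004416
h(265, 215) = 205.97 + (+0.007075)·(140) + (-0.004416)·(-5) = 205.97 +0.990 +0.022 = 206.983 m.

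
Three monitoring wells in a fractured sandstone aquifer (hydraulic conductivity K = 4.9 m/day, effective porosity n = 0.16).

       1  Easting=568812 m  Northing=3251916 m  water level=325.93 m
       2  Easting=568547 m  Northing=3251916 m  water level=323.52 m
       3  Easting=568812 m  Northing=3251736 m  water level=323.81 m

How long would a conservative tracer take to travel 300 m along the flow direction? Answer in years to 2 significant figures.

1.8 years

∂h/∂x = (323.52 − 325.93) / (568547 − 568812) = +0.009094
∂h/∂y = (323.81 − 325.93) / (3251736 − 3251916) = +0.01178
|∇h| = √(0.009094² + 0.01178²) = 0.01488
Seepage velocity v = K·i/n = 4.9 × 0.01488 / 0.16 = 0.4557 m/day.
t = 300 / 0.4557 = 658.3 days = 1.8 years.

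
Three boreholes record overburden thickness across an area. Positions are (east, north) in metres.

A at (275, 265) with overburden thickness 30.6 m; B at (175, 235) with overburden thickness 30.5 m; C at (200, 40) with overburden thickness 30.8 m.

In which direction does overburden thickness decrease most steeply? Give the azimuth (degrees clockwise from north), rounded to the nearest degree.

Differences from A: to B (Δx, Δy, Δh) = (-100, -30, -0.1); to C = (-75, -225, +0.2).
Determinant of the coordinate differences = (-100)·(-225) − (-75)·(-30) = 20250.
∂d/∂x = [(-0.1)·(-225) − (+0.2)·(-30)] / 20250 = +0.001407
∂d/∂y = [(-100)·(+0.2) − (-75)·(-0.1)] / 20250 = -0.001358
Steepest decrease is along −∇f: components (-0.001407 E, +0.001358 N).
Azimuth = atan2(-0.001407, +0.001358) = 314.0° ≈ 314°.

314°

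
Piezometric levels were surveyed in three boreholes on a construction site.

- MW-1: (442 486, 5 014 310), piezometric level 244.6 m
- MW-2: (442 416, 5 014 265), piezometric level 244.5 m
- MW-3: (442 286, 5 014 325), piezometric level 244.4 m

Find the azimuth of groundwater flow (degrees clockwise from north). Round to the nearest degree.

240°

With h = a·x + b·y + c and MW-1 as origin, the differences give:
  (-70)·a + (-45)·b = -0.1
  (-200)·a + 15·b = -0.2
Eliminate b (×15 and ×(-45), subtract): -10050·a = -10.50 → a = ∂h/∂x = +0.001045
Back-substitute: b = ∂h/∂y = +0.0005970.
Flow direction (−∇h) has components (-0.001045 E, -0.0005970 N).
Azimuth = atan2(E, N) = atan2(-0.001045, -0.0005970) = 240.3° ≈ 240°.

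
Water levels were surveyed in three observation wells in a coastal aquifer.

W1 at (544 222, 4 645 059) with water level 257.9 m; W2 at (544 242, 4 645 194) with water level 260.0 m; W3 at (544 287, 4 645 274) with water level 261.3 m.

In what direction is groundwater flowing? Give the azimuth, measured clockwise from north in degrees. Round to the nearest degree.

186°

Differences from W1: to W2 (Δx, Δy, Δh) = (20, 135, +2.1); to W3 = (65, 215, +3.4).
Solve a·Δx + b·Δy = Δh: det = 20·215 − 65·135 = -4475.
∂h/∂x = [(+2.1)·215 − (+3.4)·135] / -4475 = +0.001676
∂h/∂y = [20·(+3.4) − 65·(+2.1)] / -4475 = +0.01531
Flow direction (−∇h) has components (-0.001676 E, -0.01531 N).
Azimuth = atan2(E, N) = atan2(-0.001676, -0.01531) = 186.2° ≈ 186°.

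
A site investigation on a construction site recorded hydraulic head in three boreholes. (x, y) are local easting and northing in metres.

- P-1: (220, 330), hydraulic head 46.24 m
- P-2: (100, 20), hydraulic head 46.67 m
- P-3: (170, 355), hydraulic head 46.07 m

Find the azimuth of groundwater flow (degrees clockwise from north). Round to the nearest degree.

315°

With h = a·x + b·y + c and P-1 as origin, the differences give:
  (-120)·a + (-310)·b = +0.43
  (-50)·a + 25·b = -0.17
Eliminate b (×25 and ×(-310), subtract): -18500·a = -41.950 → a = ∂h/∂x = +0.002268
Back-substitute: b = ∂h/∂y = -0.002265.
Flow direction (−∇h) has components (-0.002268 E, +0.002265 N).
Azimuth = atan2(E, N) = atan2(-0.002268, +0.002265) = 315.0° ≈ 315°.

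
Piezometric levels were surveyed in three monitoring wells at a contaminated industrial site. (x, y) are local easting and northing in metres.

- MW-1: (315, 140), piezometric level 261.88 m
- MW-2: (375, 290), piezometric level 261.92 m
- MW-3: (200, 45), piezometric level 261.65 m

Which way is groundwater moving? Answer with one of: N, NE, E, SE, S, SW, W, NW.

W

With h = a·x + b·y + c and MW-1 as origin, the differences give:
  60·a + 150·b = +0.04
  (-115)·a + (-95)·b = -0.23
Eliminate b (×(-95) and ×150, subtract): 11550·a = 30.700 → a = ∂h/∂x = +0.002658
Back-substitute: b = ∂h/∂y = -0.0007965.
Flow = −∇h = (-0.002658 east, +0.0007965 north), which points west.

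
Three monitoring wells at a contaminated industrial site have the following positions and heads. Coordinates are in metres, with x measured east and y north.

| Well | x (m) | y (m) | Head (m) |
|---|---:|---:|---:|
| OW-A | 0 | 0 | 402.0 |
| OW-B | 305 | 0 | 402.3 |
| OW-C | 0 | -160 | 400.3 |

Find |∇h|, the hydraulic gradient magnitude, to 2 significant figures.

0.011

∂h/∂x = (402.3 − 402.0) / (305 − 0) = +0.0009836
∂h/∂y = (400.3 − 402.0) / (-160 − 0) = +0.01062
|∇h| = √(0.0009836² + 0.01062²) = 0.01067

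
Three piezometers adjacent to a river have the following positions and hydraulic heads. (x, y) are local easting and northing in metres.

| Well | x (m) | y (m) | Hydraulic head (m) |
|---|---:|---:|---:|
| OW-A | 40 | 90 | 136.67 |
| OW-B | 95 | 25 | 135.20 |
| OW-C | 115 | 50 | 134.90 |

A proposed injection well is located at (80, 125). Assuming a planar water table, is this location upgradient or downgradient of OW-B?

upgradient

With h = a·x + b·y + c and OW-A as origin, the differences give:
  55·a + (-65)·b = -1.47
  75·a + (-40)·b = -1.77
Eliminate b (×(-40) and ×(-65), subtract): 2675·a = -56.250 → a = ∂h/∂x = -0.02103
Back-substitute: b = ∂h/∂y = +0.004822.
Head at (80, 125) = 136.67 + (-0.02103)·(40) + (+0.004822)·(35) = 136.00 m.
That is higher than the 135.20 m at OW-B, so the point is upgradient.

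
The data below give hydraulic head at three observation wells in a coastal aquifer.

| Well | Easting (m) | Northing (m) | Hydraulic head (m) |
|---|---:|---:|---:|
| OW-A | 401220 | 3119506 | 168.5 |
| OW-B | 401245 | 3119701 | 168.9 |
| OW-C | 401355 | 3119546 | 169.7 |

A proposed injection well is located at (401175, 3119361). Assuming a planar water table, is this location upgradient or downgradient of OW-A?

downgradient

Three-point gradient (reference OW-A): Δ to OW-B = (25, 195, +0.4), Δ to OW-C = (135, 40, +1.2).
∂h/∂x = +0.008608, ∂h/∂y = +0.0009477 (det = -25325).
Head at (401175, 3119361) = 168.5 + (+0.008608)·(-45) + (+0.0009477)·(-145) = 167.98 m.
That is lower than the 168.5 m at OW-A, so the point is downgradient.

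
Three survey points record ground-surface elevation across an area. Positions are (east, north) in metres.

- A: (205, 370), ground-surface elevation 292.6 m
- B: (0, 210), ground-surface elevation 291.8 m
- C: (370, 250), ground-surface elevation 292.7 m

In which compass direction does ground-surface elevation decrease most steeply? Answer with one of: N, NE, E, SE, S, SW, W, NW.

SW

Differences from A: to B (Δx, Δy, Δh) = (-205, -160, -0.8); to C = (165, -120, +0.1).
Determinant of the coordinate differences = (-205)·(-120) − 165·(-160) = 51000.
∂z/∂x = [(-0.8)·(-120) − (+0.1)·(-160)] / 51000 = +0.002196
∂z/∂y = [(-205)·(+0.1) − 165·(-0.8)] / 51000 = +0.002186
Steepest decrease is along −∇f = (-0.002196 E, -0.002186 N) → southwest.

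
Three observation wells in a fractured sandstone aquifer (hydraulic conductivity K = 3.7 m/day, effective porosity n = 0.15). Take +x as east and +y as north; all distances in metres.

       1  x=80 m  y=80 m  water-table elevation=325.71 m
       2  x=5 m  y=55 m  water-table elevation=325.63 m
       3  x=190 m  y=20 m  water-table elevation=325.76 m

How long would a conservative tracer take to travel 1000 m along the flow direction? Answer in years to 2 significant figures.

Three-point gradient (reference 1): Δ to 2 = (-75, -25, -0.08), Δ to 3 = (110, -60, +0.05).
∂h/∂x = +0.0008345, ∂h/∂y = +0.0006966 (det = 7250).
|∇h| = √(0.0008345² + 0.0006966²) = 0.001087
Seepage velocity v = K·i/n = 3.7 × 0.001087 / 0.15 = 0.02681 m/day.
t = 1000 / 0.02681 = 3.73e+04 days = 102 years.

100 years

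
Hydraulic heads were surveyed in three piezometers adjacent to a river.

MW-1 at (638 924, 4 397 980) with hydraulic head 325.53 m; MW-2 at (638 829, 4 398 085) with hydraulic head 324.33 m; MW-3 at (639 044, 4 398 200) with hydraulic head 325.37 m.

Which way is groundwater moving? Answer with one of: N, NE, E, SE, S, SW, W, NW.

With h = a·x + b·y + c and MW-1 as origin, the differences give:
  (-95)·a + 105·b = -1.20
  120·a + 220·b = -0.16
Eliminate b (×220 and ×105, subtract): -33500·a = -247.200 → a = ∂h/∂x = +0.007379
Back-substitute: b = ∂h/∂y = -0.004752.
Flow = −∇h = (-0.007379 east, +0.004752 north), which points northwest.

NW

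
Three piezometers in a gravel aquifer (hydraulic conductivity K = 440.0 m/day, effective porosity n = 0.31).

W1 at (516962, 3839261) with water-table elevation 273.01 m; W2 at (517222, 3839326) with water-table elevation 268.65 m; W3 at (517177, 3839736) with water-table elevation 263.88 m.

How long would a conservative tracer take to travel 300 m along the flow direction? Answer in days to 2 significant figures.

11 days

Differences from W1: to W2 (Δx, Δy, Δh) = (260, 65, -4.36); to W3 = (215, 475, -9.13).
Solve a·Δx + b·Δy = Δh: det = 260·475 − 215·65 = 109525.
∂h/∂x = [(-4.36)·475 − (-9.13)·65] / 109525 = -0.01349
∂h/∂y = [260·(-9.13) − 215·(-4.36)] / 109525 = -0.01311
|∇h| = √(-0.01349² + -0.01311²) = 0.01881
Seepage velocity v = K·i/n = 440.0 × 0.01881 / 0.31 = 26.7 m/day.
t = 300 / 26.7 = 11.24 days.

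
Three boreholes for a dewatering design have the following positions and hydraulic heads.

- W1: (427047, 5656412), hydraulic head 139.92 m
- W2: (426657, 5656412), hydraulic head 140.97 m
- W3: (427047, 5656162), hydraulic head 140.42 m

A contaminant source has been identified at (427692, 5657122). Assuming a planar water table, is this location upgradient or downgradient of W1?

∂h/∂x = (140.97 − 139.92) / (426657 − 427047) = -0.002692
∂h/∂y = (140.42 − 139.92) / (5656162 − 5656412) = -0.002000
Head at (427692, 5657122) = 139.92 + (-0.002692)·(645) + (-0.002000)·(710) = 136.76 m.
That is lower than the 139.92 m at W1, so the point is downgradient.

downgradient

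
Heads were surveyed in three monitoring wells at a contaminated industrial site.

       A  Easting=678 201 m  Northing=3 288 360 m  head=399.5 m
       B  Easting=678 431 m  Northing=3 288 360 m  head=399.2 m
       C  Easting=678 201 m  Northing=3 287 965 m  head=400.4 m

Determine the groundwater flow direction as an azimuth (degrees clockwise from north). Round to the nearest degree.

∂h/∂x = (399.2 − 399.5) / (678431 − 678201) = -0.001304
∂h/∂y = (400.4 − 399.5) / (3287965 − 3288360) = -0.002278
Flow direction (−∇h) has components (+0.001304 E, +0.002278 N).
Azimuth = atan2(E, N) = atan2(+0.001304, +0.002278) = 29.8° ≈ 030°.

030°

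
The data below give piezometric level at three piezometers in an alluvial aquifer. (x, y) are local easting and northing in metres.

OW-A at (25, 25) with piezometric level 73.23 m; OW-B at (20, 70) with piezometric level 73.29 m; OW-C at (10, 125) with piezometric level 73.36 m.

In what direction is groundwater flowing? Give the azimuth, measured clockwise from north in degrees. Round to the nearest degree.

Taking OW-A as reference: OW-B−OW-A = (-5, 45, +0.06); OW-C−OW-A = (-15, 100, +0.13).
Solve a·Δx + b·Δy = Δh: det = (-5)·100 − (-15)·45 = 175.
∂h/∂x = [(+0.06)·100 − (+0.13)·45] / 175 = +0.0008571
∂h/∂y = [(-5)·(+0.13) − (-15)·(+0.06)] / 175 = +0.001429
Flow direction (−∇h) has components (-0.0008571 E, -0.001429 N).
Azimuth = atan2(E, N) = atan2(-0.0008571, -0.001429) = 211.0° ≈ 211°.

211°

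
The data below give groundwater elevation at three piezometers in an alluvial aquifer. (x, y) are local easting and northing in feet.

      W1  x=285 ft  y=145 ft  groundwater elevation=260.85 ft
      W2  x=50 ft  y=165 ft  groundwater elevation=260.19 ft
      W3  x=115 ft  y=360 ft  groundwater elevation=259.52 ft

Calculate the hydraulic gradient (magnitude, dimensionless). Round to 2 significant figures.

0.0049

With h = a·x + b·y + c and W1 as origin, the differences give:
  (-235)·a + 20·b = -0.66
  (-170)·a + 215·b = -1.33
Eliminate b (×215 and ×20, subtract): -47125·a = -115.300 → a = ∂h/∂x = +0.002447
Back-substitute: b = ∂h/∂y = -0.004251.
|∇h| = √(0.002447² + -0.004251²) = 0.004905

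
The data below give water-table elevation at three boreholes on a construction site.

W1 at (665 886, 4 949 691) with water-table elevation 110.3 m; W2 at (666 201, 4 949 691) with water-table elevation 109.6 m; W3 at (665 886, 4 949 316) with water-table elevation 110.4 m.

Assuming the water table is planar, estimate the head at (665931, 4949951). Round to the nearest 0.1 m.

∂h/∂x = (109.6 − 110.3) / (666201 − 665886) = -0.002222
∂h/∂y = (110.4 − 110.3) / (4949316 − 4949691) = -0.0002667
h(665931, 4949951) = 110.3 + (-0.002222)·(45) + (-0.0002667)·(260) = 110.3 -0.100 -0.069 = 110.131 m.

110.1 m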